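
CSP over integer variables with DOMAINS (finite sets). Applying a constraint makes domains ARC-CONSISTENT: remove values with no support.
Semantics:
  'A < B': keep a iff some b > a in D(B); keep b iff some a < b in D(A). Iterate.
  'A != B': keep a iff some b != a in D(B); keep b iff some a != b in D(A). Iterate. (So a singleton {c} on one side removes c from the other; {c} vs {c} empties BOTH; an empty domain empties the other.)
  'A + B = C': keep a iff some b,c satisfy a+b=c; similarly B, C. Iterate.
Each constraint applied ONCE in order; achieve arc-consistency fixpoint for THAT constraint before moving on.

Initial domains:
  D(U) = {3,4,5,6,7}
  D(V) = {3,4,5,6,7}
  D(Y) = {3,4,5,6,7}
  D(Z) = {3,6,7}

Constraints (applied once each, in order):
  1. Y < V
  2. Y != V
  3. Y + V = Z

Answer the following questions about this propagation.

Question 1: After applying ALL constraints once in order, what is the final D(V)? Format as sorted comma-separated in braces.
Constraint 1 (Y < V) on D(Y)={3,4,5,6,7} D(V)={3,4,5,6,7}: Y {3,4,5,6,7}->{3,4,5,6}; V {3,4,5,6,7}->{4,5,6,7}
Constraint 2 (Y != V) on D(Y)={3,4,5,6} D(V)={4,5,6,7}: no change
Constraint 3 (Y + V = Z) on D(Y)={3,4,5,6} D(V)={4,5,6,7} D(Z)={3,6,7}: Y {3,4,5,6}->{3}; V {4,5,6,7}->{4}; Z {3,6,7}->{7}
So after all 3 constraints: D(V) = {4}

Answer: {4}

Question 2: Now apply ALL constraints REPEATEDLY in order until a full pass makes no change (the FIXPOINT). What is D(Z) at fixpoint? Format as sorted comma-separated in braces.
pass 0 (initial): D(Z)={3,6,7}
pass 1: V {3,4,5,6,7}->{4}; Y {3,4,5,6,7}->{3}; Z {3,6,7}->{7}
pass 2: no change
Fixpoint after 2 passes: D(Z) = {7}

Answer: {7}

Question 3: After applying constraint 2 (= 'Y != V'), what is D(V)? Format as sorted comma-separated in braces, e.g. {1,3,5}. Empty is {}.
Constraint 1 (Y < V) on D(Y)={3,4,5,6,7} D(V)={3,4,5,6,7}: Y {3,4,5,6,7}->{3,4,5,6}; V {3,4,5,6,7}->{4,5,6,7}
Constraint 2 (Y != V) on D(Y)={3,4,5,6} D(V)={4,5,6,7}: no change
So after constraint 2: D(V) = {4,5,6,7}

Answer: {4,5,6,7}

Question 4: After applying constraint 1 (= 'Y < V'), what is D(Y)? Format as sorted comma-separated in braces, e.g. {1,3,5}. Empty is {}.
Answer: {3,4,5,6}

Derivation:
Constraint 1 (Y < V) on D(Y)={3,4,5,6,7} D(V)={3,4,5,6,7}: Y {3,4,5,6,7}->{3,4,5,6}; V {3,4,5,6,7}->{4,5,6,7}
So after constraint 1: D(Y) = {3,4,5,6}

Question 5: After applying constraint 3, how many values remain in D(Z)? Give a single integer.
Answer: 1

Derivation:
Constraint 1 (Y < V) on D(Y)={3,4,5,6,7} D(V)={3,4,5,6,7}: Y {3,4,5,6,7}->{3,4,5,6}; V {3,4,5,6,7}->{4,5,6,7}
Constraint 2 (Y != V) on D(Y)={3,4,5,6} D(V)={4,5,6,7}: no change
Constraint 3 (Y + V = Z) on D(Y)={3,4,5,6} D(V)={4,5,6,7} D(Z)={3,6,7}: Y {3,4,5,6}->{3}; V {4,5,6,7}->{4}; Z {3,6,7}->{7}
So after constraint 3: D(Z)={7}, size = 1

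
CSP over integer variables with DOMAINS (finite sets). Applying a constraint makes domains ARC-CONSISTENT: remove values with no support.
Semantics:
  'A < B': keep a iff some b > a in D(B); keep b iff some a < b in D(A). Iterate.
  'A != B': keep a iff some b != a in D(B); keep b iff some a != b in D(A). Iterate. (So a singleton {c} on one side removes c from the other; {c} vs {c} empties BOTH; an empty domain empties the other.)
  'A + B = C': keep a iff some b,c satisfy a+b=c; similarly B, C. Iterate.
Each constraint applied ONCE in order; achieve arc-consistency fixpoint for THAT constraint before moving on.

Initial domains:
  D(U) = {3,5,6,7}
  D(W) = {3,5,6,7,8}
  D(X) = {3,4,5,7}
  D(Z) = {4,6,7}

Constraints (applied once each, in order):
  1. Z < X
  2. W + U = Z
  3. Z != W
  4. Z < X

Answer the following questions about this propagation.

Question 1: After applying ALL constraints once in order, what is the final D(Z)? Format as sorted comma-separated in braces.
Answer: {6}

Derivation:
Constraint 1 (Z < X) on D(Z)={4,6,7} D(X)={3,4,5,7}: Z {4,6,7}->{4,6}; X {3,4,5,7}->{5,7}
Constraint 2 (W + U = Z) on D(W)={3,5,6,7,8} D(U)={3,5,6,7} D(Z)={4,6}: W {3,5,6,7,8}->{3}; U {3,5,6,7}->{3}; Z {4,6}->{6}
Constraint 3 (Z != W) on D(Z)={6} D(W)={3}: no change
Constraint 4 (Z < X) on D(Z)={6} D(X)={5,7}: X {5,7}->{7}
So after all 4 constraints: D(Z) = {6}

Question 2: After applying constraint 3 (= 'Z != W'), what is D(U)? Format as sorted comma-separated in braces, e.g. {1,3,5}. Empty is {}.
Constraint 1 (Z < X) on D(Z)={4,6,7} D(X)={3,4,5,7}: Z {4,6,7}->{4,6}; X {3,4,5,7}->{5,7}
Constraint 2 (W + U = Z) on D(W)={3,5,6,7,8} D(U)={3,5,6,7} D(Z)={4,6}: W {3,5,6,7,8}->{3}; U {3,5,6,7}->{3}; Z {4,6}->{6}
Constraint 3 (Z != W) on D(Z)={6} D(W)={3}: no change
So after constraint 3: D(U) = {3}

Answer: {3}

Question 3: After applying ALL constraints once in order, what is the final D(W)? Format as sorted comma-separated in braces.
Answer: {3}

Derivation:
Constraint 1 (Z < X) on D(Z)={4,6,7} D(X)={3,4,5,7}: Z {4,6,7}->{4,6}; X {3,4,5,7}->{5,7}
Constraint 2 (W + U = Z) on D(W)={3,5,6,7,8} D(U)={3,5,6,7} D(Z)={4,6}: W {3,5,6,7,8}->{3}; U {3,5,6,7}->{3}; Z {4,6}->{6}
Constraint 3 (Z != W) on D(Z)={6} D(W)={3}: no change
Constraint 4 (Z < X) on D(Z)={6} D(X)={5,7}: X {5,7}->{7}
So after all 4 constraints: D(W) = {3}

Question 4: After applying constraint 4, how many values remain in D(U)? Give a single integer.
Answer: 1

Derivation:
Constraint 1 (Z < X) on D(Z)={4,6,7} D(X)={3,4,5,7}: Z {4,6,7}->{4,6}; X {3,4,5,7}->{5,7}
Constraint 2 (W + U = Z) on D(W)={3,5,6,7,8} D(U)={3,5,6,7} D(Z)={4,6}: W {3,5,6,7,8}->{3}; U {3,5,6,7}->{3}; Z {4,6}->{6}
Constraint 3 (Z != W) on D(Z)={6} D(W)={3}: no change
Constraint 4 (Z < X) on D(Z)={6} D(X)={5,7}: X {5,7}->{7}
So after constraint 4: D(U)={3}, size = 1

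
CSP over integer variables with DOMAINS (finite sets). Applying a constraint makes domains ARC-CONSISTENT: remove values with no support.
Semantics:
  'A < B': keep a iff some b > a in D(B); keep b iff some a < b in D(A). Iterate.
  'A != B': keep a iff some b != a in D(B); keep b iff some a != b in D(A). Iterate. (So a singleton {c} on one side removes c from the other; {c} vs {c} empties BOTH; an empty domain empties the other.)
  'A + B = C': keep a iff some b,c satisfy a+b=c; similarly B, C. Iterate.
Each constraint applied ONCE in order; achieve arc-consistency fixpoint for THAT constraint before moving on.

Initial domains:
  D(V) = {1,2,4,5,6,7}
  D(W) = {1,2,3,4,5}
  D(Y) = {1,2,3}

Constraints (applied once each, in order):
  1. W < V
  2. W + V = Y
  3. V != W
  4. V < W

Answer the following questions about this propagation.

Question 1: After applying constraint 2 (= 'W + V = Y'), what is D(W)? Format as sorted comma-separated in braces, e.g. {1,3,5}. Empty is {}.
Constraint 1 (W < V) on D(W)={1,2,3,4,5} D(V)={1,2,4,5,6,7}: V {1,2,4,5,6,7}->{2,4,5,6,7}
Constraint 2 (W + V = Y) on D(W)={1,2,3,4,5} D(V)={2,4,5,6,7} D(Y)={1,2,3}: W {1,2,3,4,5}->{1}; V {2,4,5,6,7}->{2}; Y {1,2,3}->{3}
So after constraint 2: D(W) = {1}

Answer: {1}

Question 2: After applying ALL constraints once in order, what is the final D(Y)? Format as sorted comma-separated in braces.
Constraint 1 (W < V) on D(W)={1,2,3,4,5} D(V)={1,2,4,5,6,7}: V {1,2,4,5,6,7}->{2,4,5,6,7}
Constraint 2 (W + V = Y) on D(W)={1,2,3,4,5} D(V)={2,4,5,6,7} D(Y)={1,2,3}: W {1,2,3,4,5}->{1}; V {2,4,5,6,7}->{2}; Y {1,2,3}->{3}
Constraint 3 (V != W) on D(V)={2} D(W)={1}: no change
Constraint 4 (V < W) on D(V)={2} D(W)={1}: V {2}->{}; W {1}->{}
So after all 4 constraints: D(Y) = {3}

Answer: {3}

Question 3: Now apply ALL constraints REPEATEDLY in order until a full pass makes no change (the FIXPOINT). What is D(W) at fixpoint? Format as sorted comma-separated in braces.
pass 0 (initial): D(W)={1,2,3,4,5}
pass 1: V {1,2,4,5,6,7}->{}; W {1,2,3,4,5}->{}; Y {1,2,3}->{3}
pass 2: Y {3}->{}
pass 3: no change
Fixpoint after 3 passes: D(W) = {}

Answer: {}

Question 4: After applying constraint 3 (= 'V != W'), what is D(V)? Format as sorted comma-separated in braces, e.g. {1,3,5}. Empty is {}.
Constraint 1 (W < V) on D(W)={1,2,3,4,5} D(V)={1,2,4,5,6,7}: V {1,2,4,5,6,7}->{2,4,5,6,7}
Constraint 2 (W + V = Y) on D(W)={1,2,3,4,5} D(V)={2,4,5,6,7} D(Y)={1,2,3}: W {1,2,3,4,5}->{1}; V {2,4,5,6,7}->{2}; Y {1,2,3}->{3}
Constraint 3 (V != W) on D(V)={2} D(W)={1}: no change
So after constraint 3: D(V) = {2}

Answer: {2}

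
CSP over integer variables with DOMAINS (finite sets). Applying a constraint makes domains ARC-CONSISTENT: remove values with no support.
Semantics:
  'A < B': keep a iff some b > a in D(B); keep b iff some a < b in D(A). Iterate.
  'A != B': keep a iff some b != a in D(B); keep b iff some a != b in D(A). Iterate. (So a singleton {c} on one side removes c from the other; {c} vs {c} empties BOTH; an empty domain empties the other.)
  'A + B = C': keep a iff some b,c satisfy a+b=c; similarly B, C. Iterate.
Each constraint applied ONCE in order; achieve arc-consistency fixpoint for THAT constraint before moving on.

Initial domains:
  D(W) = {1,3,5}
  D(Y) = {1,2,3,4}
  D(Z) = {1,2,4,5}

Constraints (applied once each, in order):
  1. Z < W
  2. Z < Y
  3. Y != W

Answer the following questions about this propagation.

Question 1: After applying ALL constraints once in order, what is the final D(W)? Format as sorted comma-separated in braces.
Answer: {3,5}

Derivation:
Constraint 1 (Z < W) on D(Z)={1,2,4,5} D(W)={1,3,5}: Z {1,2,4,5}->{1,2,4}; W {1,3,5}->{3,5}
Constraint 2 (Z < Y) on D(Z)={1,2,4} D(Y)={1,2,3,4}: Z {1,2,4}->{1,2}; Y {1,2,3,4}->{2,3,4}
Constraint 3 (Y != W) on D(Y)={2,3,4} D(W)={3,5}: no change
So after all 3 constraints: D(W) = {3,5}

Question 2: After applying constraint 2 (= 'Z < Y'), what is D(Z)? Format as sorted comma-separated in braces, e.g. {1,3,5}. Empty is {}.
Answer: {1,2}

Derivation:
Constraint 1 (Z < W) on D(Z)={1,2,4,5} D(W)={1,3,5}: Z {1,2,4,5}->{1,2,4}; W {1,3,5}->{3,5}
Constraint 2 (Z < Y) on D(Z)={1,2,4} D(Y)={1,2,3,4}: Z {1,2,4}->{1,2}; Y {1,2,3,4}->{2,3,4}
So after constraint 2: D(Z) = {1,2}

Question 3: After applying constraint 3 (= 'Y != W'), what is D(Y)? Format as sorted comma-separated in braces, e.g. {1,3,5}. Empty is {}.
Answer: {2,3,4}

Derivation:
Constraint 1 (Z < W) on D(Z)={1,2,4,5} D(W)={1,3,5}: Z {1,2,4,5}->{1,2,4}; W {1,3,5}->{3,5}
Constraint 2 (Z < Y) on D(Z)={1,2,4} D(Y)={1,2,3,4}: Z {1,2,4}->{1,2}; Y {1,2,3,4}->{2,3,4}
Constraint 3 (Y != W) on D(Y)={2,3,4} D(W)={3,5}: no change
So after constraint 3: D(Y) = {2,3,4}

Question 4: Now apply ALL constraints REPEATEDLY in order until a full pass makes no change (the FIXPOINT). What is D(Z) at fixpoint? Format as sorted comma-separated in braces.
pass 0 (initial): D(Z)={1,2,4,5}
pass 1: W {1,3,5}->{3,5}; Y {1,2,3,4}->{2,3,4}; Z {1,2,4,5}->{1,2}
pass 2: no change
Fixpoint after 2 passes: D(Z) = {1,2}

Answer: {1,2}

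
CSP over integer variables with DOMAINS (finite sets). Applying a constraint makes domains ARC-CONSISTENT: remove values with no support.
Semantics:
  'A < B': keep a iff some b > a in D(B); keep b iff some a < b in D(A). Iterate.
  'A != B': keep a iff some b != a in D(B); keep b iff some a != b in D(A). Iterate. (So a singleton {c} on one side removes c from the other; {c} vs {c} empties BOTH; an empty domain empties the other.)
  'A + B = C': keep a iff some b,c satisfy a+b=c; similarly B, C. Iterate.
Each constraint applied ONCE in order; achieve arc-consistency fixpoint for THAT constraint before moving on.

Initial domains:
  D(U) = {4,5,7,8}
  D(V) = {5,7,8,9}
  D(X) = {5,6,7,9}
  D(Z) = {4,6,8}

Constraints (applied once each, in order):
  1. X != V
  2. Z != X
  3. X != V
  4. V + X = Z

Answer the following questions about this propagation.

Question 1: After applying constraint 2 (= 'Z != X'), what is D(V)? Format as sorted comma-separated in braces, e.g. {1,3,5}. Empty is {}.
Answer: {5,7,8,9}

Derivation:
Constraint 1 (X != V) on D(X)={5,6,7,9} D(V)={5,7,8,9}: no change
Constraint 2 (Z != X) on D(Z)={4,6,8} D(X)={5,6,7,9}: no change
So after constraint 2: D(V) = {5,7,8,9}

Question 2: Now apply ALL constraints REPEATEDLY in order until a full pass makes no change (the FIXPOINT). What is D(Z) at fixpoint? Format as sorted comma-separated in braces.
pass 0 (initial): D(Z)={4,6,8}
pass 1: V {5,7,8,9}->{}; X {5,6,7,9}->{}; Z {4,6,8}->{}
pass 2: no change
Fixpoint after 2 passes: D(Z) = {}

Answer: {}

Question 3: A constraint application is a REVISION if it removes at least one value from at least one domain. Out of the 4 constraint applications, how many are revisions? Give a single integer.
Answer: 1

Derivation:
Constraint 1 (X != V) on D(X)={5,6,7,9} D(V)={5,7,8,9}: no change => not a revision
Constraint 2 (Z != X) on D(Z)={4,6,8} D(X)={5,6,7,9}: no change => not a revision
Constraint 3 (X != V) on D(X)={5,6,7,9} D(V)={5,7,8,9}: no change => not a revision
Constraint 4 (V + X = Z) on D(V)={5,7,8,9} D(X)={5,6,7,9} D(Z)={4,6,8}: V {5,7,8,9}->{}; X {5,6,7,9}->{}; Z {4,6,8}->{} => REVISION
Total revisions = 1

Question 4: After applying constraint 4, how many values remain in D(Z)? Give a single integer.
Constraint 1 (X != V) on D(X)={5,6,7,9} D(V)={5,7,8,9}: no change
Constraint 2 (Z != X) on D(Z)={4,6,8} D(X)={5,6,7,9}: no change
Constraint 3 (X != V) on D(X)={5,6,7,9} D(V)={5,7,8,9}: no change
Constraint 4 (V + X = Z) on D(V)={5,7,8,9} D(X)={5,6,7,9} D(Z)={4,6,8}: V {5,7,8,9}->{}; X {5,6,7,9}->{}; Z {4,6,8}->{}
So after constraint 4: D(Z)={}, size = 0

Answer: 0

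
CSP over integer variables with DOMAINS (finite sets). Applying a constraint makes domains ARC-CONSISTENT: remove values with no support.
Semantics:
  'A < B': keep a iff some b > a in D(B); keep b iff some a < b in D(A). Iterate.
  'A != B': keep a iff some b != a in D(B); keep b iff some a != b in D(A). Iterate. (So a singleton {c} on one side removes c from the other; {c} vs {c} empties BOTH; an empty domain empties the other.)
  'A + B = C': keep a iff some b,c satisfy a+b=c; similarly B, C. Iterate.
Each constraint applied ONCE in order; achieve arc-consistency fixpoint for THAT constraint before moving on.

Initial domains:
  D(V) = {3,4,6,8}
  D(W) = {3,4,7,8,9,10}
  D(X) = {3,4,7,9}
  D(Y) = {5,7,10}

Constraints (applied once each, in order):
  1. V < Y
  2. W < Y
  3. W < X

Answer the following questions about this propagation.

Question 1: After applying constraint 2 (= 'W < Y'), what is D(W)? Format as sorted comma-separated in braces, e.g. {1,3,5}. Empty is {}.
Constraint 1 (V < Y) on D(V)={3,4,6,8} D(Y)={5,7,10}: no change
Constraint 2 (W < Y) on D(W)={3,4,7,8,9,10} D(Y)={5,7,10}: W {3,4,7,8,9,10}->{3,4,7,8,9}
So after constraint 2: D(W) = {3,4,7,8,9}

Answer: {3,4,7,8,9}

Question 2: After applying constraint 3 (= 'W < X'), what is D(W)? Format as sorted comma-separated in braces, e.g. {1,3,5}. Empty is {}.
Constraint 1 (V < Y) on D(V)={3,4,6,8} D(Y)={5,7,10}: no change
Constraint 2 (W < Y) on D(W)={3,4,7,8,9,10} D(Y)={5,7,10}: W {3,4,7,8,9,10}->{3,4,7,8,9}
Constraint 3 (W < X) on D(W)={3,4,7,8,9} D(X)={3,4,7,9}: W {3,4,7,8,9}->{3,4,7,8}; X {3,4,7,9}->{4,7,9}
So after constraint 3: D(W) = {3,4,7,8}

Answer: {3,4,7,8}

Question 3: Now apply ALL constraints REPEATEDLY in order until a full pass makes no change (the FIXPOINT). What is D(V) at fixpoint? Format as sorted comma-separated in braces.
Answer: {3,4,6,8}

Derivation:
pass 0 (initial): D(V)={3,4,6,8}
pass 1: W {3,4,7,8,9,10}->{3,4,7,8}; X {3,4,7,9}->{4,7,9}
pass 2: no change
Fixpoint after 2 passes: D(V) = {3,4,6,8}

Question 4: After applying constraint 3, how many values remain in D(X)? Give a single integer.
Constraint 1 (V < Y) on D(V)={3,4,6,8} D(Y)={5,7,10}: no change
Constraint 2 (W < Y) on D(W)={3,4,7,8,9,10} D(Y)={5,7,10}: W {3,4,7,8,9,10}->{3,4,7,8,9}
Constraint 3 (W < X) on D(W)={3,4,7,8,9} D(X)={3,4,7,9}: W {3,4,7,8,9}->{3,4,7,8}; X {3,4,7,9}->{4,7,9}
So after constraint 3: D(X)={4,7,9}, size = 3

Answer: 3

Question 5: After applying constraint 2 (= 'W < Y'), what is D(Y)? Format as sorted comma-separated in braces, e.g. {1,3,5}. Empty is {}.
Answer: {5,7,10}

Derivation:
Constraint 1 (V < Y) on D(V)={3,4,6,8} D(Y)={5,7,10}: no change
Constraint 2 (W < Y) on D(W)={3,4,7,8,9,10} D(Y)={5,7,10}: W {3,4,7,8,9,10}->{3,4,7,8,9}
So after constraint 2: D(Y) = {5,7,10}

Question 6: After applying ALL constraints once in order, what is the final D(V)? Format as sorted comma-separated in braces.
Answer: {3,4,6,8}

Derivation:
Constraint 1 (V < Y) on D(V)={3,4,6,8} D(Y)={5,7,10}: no change
Constraint 2 (W < Y) on D(W)={3,4,7,8,9,10} D(Y)={5,7,10}: W {3,4,7,8,9,10}->{3,4,7,8,9}
Constraint 3 (W < X) on D(W)={3,4,7,8,9} D(X)={3,4,7,9}: W {3,4,7,8,9}->{3,4,7,8}; X {3,4,7,9}->{4,7,9}
So after all 3 constraints: D(V) = {3,4,6,8}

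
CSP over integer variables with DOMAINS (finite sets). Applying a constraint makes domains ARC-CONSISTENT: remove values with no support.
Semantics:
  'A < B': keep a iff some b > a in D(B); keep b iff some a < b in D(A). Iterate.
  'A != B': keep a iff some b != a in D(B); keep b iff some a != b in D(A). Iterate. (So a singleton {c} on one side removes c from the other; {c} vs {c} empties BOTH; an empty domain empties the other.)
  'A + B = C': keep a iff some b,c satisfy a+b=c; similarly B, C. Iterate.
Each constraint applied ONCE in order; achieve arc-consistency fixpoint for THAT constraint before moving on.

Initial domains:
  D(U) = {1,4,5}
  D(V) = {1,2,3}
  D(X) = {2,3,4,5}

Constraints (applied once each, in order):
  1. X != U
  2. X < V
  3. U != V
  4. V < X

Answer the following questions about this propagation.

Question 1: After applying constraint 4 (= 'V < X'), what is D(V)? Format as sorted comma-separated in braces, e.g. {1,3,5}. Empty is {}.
Answer: {}

Derivation:
Constraint 1 (X != U) on D(X)={2,3,4,5} D(U)={1,4,5}: no change
Constraint 2 (X < V) on D(X)={2,3,4,5} D(V)={1,2,3}: X {2,3,4,5}->{2}; V {1,2,3}->{3}
Constraint 3 (U != V) on D(U)={1,4,5} D(V)={3}: no change
Constraint 4 (V < X) on D(V)={3} D(X)={2}: V {3}->{}; X {2}->{}
So after constraint 4: D(V) = {}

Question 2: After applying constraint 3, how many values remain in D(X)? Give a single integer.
Answer: 1

Derivation:
Constraint 1 (X != U) on D(X)={2,3,4,5} D(U)={1,4,5}: no change
Constraint 2 (X < V) on D(X)={2,3,4,5} D(V)={1,2,3}: X {2,3,4,5}->{2}; V {1,2,3}->{3}
Constraint 3 (U != V) on D(U)={1,4,5} D(V)={3}: no change
So after constraint 3: D(X)={2}, size = 1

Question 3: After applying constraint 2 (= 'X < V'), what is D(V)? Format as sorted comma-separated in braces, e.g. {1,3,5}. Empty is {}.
Constraint 1 (X != U) on D(X)={2,3,4,5} D(U)={1,4,5}: no change
Constraint 2 (X < V) on D(X)={2,3,4,5} D(V)={1,2,3}: X {2,3,4,5}->{2}; V {1,2,3}->{3}
So after constraint 2: D(V) = {3}

Answer: {3}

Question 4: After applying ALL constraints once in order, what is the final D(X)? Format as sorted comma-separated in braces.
Constraint 1 (X != U) on D(X)={2,3,4,5} D(U)={1,4,5}: no change
Constraint 2 (X < V) on D(X)={2,3,4,5} D(V)={1,2,3}: X {2,3,4,5}->{2}; V {1,2,3}->{3}
Constraint 3 (U != V) on D(U)={1,4,5} D(V)={3}: no change
Constraint 4 (V < X) on D(V)={3} D(X)={2}: V {3}->{}; X {2}->{}
So after all 4 constraints: D(X) = {}

Answer: {}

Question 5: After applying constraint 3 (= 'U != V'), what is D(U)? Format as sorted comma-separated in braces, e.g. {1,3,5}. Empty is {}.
Answer: {1,4,5}

Derivation:
Constraint 1 (X != U) on D(X)={2,3,4,5} D(U)={1,4,5}: no change
Constraint 2 (X < V) on D(X)={2,3,4,5} D(V)={1,2,3}: X {2,3,4,5}->{2}; V {1,2,3}->{3}
Constraint 3 (U != V) on D(U)={1,4,5} D(V)={3}: no change
So after constraint 3: D(U) = {1,4,5}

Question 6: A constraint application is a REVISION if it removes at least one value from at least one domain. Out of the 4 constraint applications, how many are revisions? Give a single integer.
Constraint 1 (X != U) on D(X)={2,3,4,5} D(U)={1,4,5}: no change => not a revision
Constraint 2 (X < V) on D(X)={2,3,4,5} D(V)={1,2,3}: X {2,3,4,5}->{2}; V {1,2,3}->{3} => REVISION
Constraint 3 (U != V) on D(U)={1,4,5} D(V)={3}: no change => not a revision
Constraint 4 (V < X) on D(V)={3} D(X)={2}: V {3}->{}; X {2}->{} => REVISION
Total revisions = 2

Answer: 2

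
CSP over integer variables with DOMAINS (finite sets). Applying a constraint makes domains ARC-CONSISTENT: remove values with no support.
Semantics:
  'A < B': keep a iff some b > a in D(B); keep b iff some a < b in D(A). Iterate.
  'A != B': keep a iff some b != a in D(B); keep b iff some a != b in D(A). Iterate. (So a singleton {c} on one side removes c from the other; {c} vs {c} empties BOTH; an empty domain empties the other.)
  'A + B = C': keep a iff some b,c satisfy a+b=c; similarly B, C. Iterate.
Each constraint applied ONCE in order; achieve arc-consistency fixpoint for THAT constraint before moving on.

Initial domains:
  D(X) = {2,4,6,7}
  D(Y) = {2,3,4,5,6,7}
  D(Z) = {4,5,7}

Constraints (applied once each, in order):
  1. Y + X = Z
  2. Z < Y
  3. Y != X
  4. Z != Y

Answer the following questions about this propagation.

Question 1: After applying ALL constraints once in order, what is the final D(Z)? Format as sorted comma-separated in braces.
Constraint 1 (Y + X = Z) on D(Y)={2,3,4,5,6,7} D(X)={2,4,6,7} D(Z)={4,5,7}: Y {2,3,4,5,6,7}->{2,3,5}; X {2,4,6,7}->{2,4}
Constraint 2 (Z < Y) on D(Z)={4,5,7} D(Y)={2,3,5}: Z {4,5,7}->{4}; Y {2,3,5}->{5}
Constraint 3 (Y != X) on D(Y)={5} D(X)={2,4}: no change
Constraint 4 (Z != Y) on D(Z)={4} D(Y)={5}: no change
So after all 4 constraints: D(Z) = {4}

Answer: {4}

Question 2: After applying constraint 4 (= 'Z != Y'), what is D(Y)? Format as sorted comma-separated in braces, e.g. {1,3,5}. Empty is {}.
Constraint 1 (Y + X = Z) on D(Y)={2,3,4,5,6,7} D(X)={2,4,6,7} D(Z)={4,5,7}: Y {2,3,4,5,6,7}->{2,3,5}; X {2,4,6,7}->{2,4}
Constraint 2 (Z < Y) on D(Z)={4,5,7} D(Y)={2,3,5}: Z {4,5,7}->{4}; Y {2,3,5}->{5}
Constraint 3 (Y != X) on D(Y)={5} D(X)={2,4}: no change
Constraint 4 (Z != Y) on D(Z)={4} D(Y)={5}: no change
So after constraint 4: D(Y) = {5}

Answer: {5}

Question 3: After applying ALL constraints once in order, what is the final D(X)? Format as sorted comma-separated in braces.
Answer: {2,4}

Derivation:
Constraint 1 (Y + X = Z) on D(Y)={2,3,4,5,6,7} D(X)={2,4,6,7} D(Z)={4,5,7}: Y {2,3,4,5,6,7}->{2,3,5}; X {2,4,6,7}->{2,4}
Constraint 2 (Z < Y) on D(Z)={4,5,7} D(Y)={2,3,5}: Z {4,5,7}->{4}; Y {2,3,5}->{5}
Constraint 3 (Y != X) on D(Y)={5} D(X)={2,4}: no change
Constraint 4 (Z != Y) on D(Z)={4} D(Y)={5}: no change
So after all 4 constraints: D(X) = {2,4}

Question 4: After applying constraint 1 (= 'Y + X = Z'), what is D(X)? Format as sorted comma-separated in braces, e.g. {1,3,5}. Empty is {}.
Constraint 1 (Y + X = Z) on D(Y)={2,3,4,5,6,7} D(X)={2,4,6,7} D(Z)={4,5,7}: Y {2,3,4,5,6,7}->{2,3,5}; X {2,4,6,7}->{2,4}
So after constraint 1: D(X) = {2,4}

Answer: {2,4}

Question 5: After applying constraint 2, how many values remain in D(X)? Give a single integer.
Constraint 1 (Y + X = Z) on D(Y)={2,3,4,5,6,7} D(X)={2,4,6,7} D(Z)={4,5,7}: Y {2,3,4,5,6,7}->{2,3,5}; X {2,4,6,7}->{2,4}
Constraint 2 (Z < Y) on D(Z)={4,5,7} D(Y)={2,3,5}: Z {4,5,7}->{4}; Y {2,3,5}->{5}
So after constraint 2: D(X)={2,4}, size = 2

Answer: 2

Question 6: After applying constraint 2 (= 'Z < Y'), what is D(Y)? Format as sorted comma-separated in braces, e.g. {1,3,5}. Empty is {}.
Answer: {5}

Derivation:
Constraint 1 (Y + X = Z) on D(Y)={2,3,4,5,6,7} D(X)={2,4,6,7} D(Z)={4,5,7}: Y {2,3,4,5,6,7}->{2,3,5}; X {2,4,6,7}->{2,4}
Constraint 2 (Z < Y) on D(Z)={4,5,7} D(Y)={2,3,5}: Z {4,5,7}->{4}; Y {2,3,5}->{5}
So after constraint 2: D(Y) = {5}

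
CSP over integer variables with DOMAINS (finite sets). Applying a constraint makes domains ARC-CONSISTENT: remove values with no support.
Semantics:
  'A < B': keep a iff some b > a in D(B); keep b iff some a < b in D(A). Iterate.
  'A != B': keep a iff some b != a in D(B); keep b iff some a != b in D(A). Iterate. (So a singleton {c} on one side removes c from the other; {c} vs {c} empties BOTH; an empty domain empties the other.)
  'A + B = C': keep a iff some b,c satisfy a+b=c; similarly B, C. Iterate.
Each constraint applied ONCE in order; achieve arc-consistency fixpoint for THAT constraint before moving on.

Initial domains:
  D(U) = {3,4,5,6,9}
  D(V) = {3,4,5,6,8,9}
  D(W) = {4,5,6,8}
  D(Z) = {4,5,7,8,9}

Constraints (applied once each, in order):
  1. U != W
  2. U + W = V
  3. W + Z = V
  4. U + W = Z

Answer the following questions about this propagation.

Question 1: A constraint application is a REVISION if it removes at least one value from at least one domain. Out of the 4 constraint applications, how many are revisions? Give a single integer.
Constraint 1 (U != W) on D(U)={3,4,5,6,9} D(W)={4,5,6,8}: no change => not a revision
Constraint 2 (U + W = V) on D(U)={3,4,5,6,9} D(W)={4,5,6,8} D(V)={3,4,5,6,8,9}: U {3,4,5,6,9}->{3,4,5}; W {4,5,6,8}->{4,5,6}; V {3,4,5,6,8,9}->{8,9} => REVISION
Constraint 3 (W + Z = V) on D(W)={4,5,6} D(Z)={4,5,7,8,9} D(V)={8,9}: W {4,5,6}->{4,5}; Z {4,5,7,8,9}->{4,5} => REVISION
Constraint 4 (U + W = Z) on D(U)={3,4,5} D(W)={4,5} D(Z)={4,5}: U {3,4,5}->{}; W {4,5}->{}; Z {4,5}->{} => REVISION
Total revisions = 3

Answer: 3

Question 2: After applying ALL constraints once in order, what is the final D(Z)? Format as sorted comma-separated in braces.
Answer: {}

Derivation:
Constraint 1 (U != W) on D(U)={3,4,5,6,9} D(W)={4,5,6,8}: no change
Constraint 2 (U + W = V) on D(U)={3,4,5,6,9} D(W)={4,5,6,8} D(V)={3,4,5,6,8,9}: U {3,4,5,6,9}->{3,4,5}; W {4,5,6,8}->{4,5,6}; V {3,4,5,6,8,9}->{8,9}
Constraint 3 (W + Z = V) on D(W)={4,5,6} D(Z)={4,5,7,8,9} D(V)={8,9}: W {4,5,6}->{4,5}; Z {4,5,7,8,9}->{4,5}
Constraint 4 (U + W = Z) on D(U)={3,4,5} D(W)={4,5} D(Z)={4,5}: U {3,4,5}->{}; W {4,5}->{}; Z {4,5}->{}
So after all 4 constraints: D(Z) = {}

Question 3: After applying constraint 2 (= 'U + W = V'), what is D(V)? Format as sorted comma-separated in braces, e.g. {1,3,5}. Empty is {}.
Answer: {8,9}

Derivation:
Constraint 1 (U != W) on D(U)={3,4,5,6,9} D(W)={4,5,6,8}: no change
Constraint 2 (U + W = V) on D(U)={3,4,5,6,9} D(W)={4,5,6,8} D(V)={3,4,5,6,8,9}: U {3,4,5,6,9}->{3,4,5}; W {4,5,6,8}->{4,5,6}; V {3,4,5,6,8,9}->{8,9}
So after constraint 2: D(V) = {8,9}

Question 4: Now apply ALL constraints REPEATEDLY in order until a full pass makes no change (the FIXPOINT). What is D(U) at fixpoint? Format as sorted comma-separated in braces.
pass 0 (initial): D(U)={3,4,5,6,9}
pass 1: U {3,4,5,6,9}->{}; V {3,4,5,6,8,9}->{8,9}; W {4,5,6,8}->{}; Z {4,5,7,8,9}->{}
pass 2: V {8,9}->{}
pass 3: no change
Fixpoint after 3 passes: D(U) = {}

Answer: {}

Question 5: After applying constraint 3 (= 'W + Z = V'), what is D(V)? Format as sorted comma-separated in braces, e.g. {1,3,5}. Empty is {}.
Answer: {8,9}

Derivation:
Constraint 1 (U != W) on D(U)={3,4,5,6,9} D(W)={4,5,6,8}: no change
Constraint 2 (U + W = V) on D(U)={3,4,5,6,9} D(W)={4,5,6,8} D(V)={3,4,5,6,8,9}: U {3,4,5,6,9}->{3,4,5}; W {4,5,6,8}->{4,5,6}; V {3,4,5,6,8,9}->{8,9}
Constraint 3 (W + Z = V) on D(W)={4,5,6} D(Z)={4,5,7,8,9} D(V)={8,9}: W {4,5,6}->{4,5}; Z {4,5,7,8,9}->{4,5}
So after constraint 3: D(V) = {8,9}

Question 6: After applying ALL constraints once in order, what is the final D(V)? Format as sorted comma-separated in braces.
Answer: {8,9}

Derivation:
Constraint 1 (U != W) on D(U)={3,4,5,6,9} D(W)={4,5,6,8}: no change
Constraint 2 (U + W = V) on D(U)={3,4,5,6,9} D(W)={4,5,6,8} D(V)={3,4,5,6,8,9}: U {3,4,5,6,9}->{3,4,5}; W {4,5,6,8}->{4,5,6}; V {3,4,5,6,8,9}->{8,9}
Constraint 3 (W + Z = V) on D(W)={4,5,6} D(Z)={4,5,7,8,9} D(V)={8,9}: W {4,5,6}->{4,5}; Z {4,5,7,8,9}->{4,5}
Constraint 4 (U + W = Z) on D(U)={3,4,5} D(W)={4,5} D(Z)={4,5}: U {3,4,5}->{}; W {4,5}->{}; Z {4,5}->{}
So after all 4 constraints: D(V) = {8,9}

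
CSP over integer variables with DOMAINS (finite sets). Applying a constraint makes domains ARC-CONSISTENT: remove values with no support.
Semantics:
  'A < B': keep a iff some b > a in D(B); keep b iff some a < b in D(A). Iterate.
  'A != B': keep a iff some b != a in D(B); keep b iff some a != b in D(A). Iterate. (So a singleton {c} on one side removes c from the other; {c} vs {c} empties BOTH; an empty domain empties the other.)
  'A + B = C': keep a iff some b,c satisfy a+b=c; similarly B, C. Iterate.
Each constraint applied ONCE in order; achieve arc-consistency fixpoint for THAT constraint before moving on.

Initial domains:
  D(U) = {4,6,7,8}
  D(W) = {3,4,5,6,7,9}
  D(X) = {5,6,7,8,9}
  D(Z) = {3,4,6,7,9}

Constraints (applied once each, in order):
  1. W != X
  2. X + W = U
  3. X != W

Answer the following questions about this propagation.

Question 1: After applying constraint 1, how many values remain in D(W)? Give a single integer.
Answer: 6

Derivation:
Constraint 1 (W != X) on D(W)={3,4,5,6,7,9} D(X)={5,6,7,8,9}: no change
So after constraint 1: D(W)={3,4,5,6,7,9}, size = 6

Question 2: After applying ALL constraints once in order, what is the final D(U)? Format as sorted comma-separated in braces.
Constraint 1 (W != X) on D(W)={3,4,5,6,7,9} D(X)={5,6,7,8,9}: no change
Constraint 2 (X + W = U) on D(X)={5,6,7,8,9} D(W)={3,4,5,6,7,9} D(U)={4,6,7,8}: X {5,6,7,8,9}->{5}; W {3,4,5,6,7,9}->{3}; U {4,6,7,8}->{8}
Constraint 3 (X != W) on D(X)={5} D(W)={3}: no change
So after all 3 constraints: D(U) = {8}

Answer: {8}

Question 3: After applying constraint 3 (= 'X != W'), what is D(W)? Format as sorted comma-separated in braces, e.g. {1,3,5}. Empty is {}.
Answer: {3}

Derivation:
Constraint 1 (W != X) on D(W)={3,4,5,6,7,9} D(X)={5,6,7,8,9}: no change
Constraint 2 (X + W = U) on D(X)={5,6,7,8,9} D(W)={3,4,5,6,7,9} D(U)={4,6,7,8}: X {5,6,7,8,9}->{5}; W {3,4,5,6,7,9}->{3}; U {4,6,7,8}->{8}
Constraint 3 (X != W) on D(X)={5} D(W)={3}: no change
So after constraint 3: D(W) = {3}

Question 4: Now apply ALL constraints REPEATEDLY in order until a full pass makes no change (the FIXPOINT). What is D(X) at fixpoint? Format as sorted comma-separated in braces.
Answer: {5}

Derivation:
pass 0 (initial): D(X)={5,6,7,8,9}
pass 1: U {4,6,7,8}->{8}; W {3,4,5,6,7,9}->{3}; X {5,6,7,8,9}->{5}
pass 2: no change
Fixpoint after 2 passes: D(X) = {5}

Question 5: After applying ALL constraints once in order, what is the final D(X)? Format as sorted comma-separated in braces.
Constraint 1 (W != X) on D(W)={3,4,5,6,7,9} D(X)={5,6,7,8,9}: no change
Constraint 2 (X + W = U) on D(X)={5,6,7,8,9} D(W)={3,4,5,6,7,9} D(U)={4,6,7,8}: X {5,6,7,8,9}->{5}; W {3,4,5,6,7,9}->{3}; U {4,6,7,8}->{8}
Constraint 3 (X != W) on D(X)={5} D(W)={3}: no change
So after all 3 constraints: D(X) = {5}

Answer: {5}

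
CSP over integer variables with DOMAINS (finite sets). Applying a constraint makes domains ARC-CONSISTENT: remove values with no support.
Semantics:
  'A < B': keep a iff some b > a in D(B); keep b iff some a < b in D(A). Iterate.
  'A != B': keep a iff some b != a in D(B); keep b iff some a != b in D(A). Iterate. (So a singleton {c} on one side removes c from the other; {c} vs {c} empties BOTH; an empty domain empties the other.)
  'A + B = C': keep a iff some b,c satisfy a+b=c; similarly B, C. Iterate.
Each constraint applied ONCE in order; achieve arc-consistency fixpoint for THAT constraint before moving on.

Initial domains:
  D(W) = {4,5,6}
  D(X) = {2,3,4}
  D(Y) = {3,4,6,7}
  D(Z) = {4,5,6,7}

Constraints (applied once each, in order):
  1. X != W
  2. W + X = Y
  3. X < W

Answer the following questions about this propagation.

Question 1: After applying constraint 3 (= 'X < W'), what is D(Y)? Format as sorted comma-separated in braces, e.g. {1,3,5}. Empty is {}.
Answer: {6,7}

Derivation:
Constraint 1 (X != W) on D(X)={2,3,4} D(W)={4,5,6}: no change
Constraint 2 (W + X = Y) on D(W)={4,5,6} D(X)={2,3,4} D(Y)={3,4,6,7}: W {4,5,6}->{4,5}; X {2,3,4}->{2,3}; Y {3,4,6,7}->{6,7}
Constraint 3 (X < W) on D(X)={2,3} D(W)={4,5}: no change
So after constraint 3: D(Y) = {6,7}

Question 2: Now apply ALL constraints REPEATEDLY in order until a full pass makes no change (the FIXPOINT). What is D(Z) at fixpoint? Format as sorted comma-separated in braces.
pass 0 (initial): D(Z)={4,5,6,7}
pass 1: W {4,5,6}->{4,5}; X {2,3,4}->{2,3}; Y {3,4,6,7}->{6,7}
pass 2: no change
Fixpoint after 2 passes: D(Z) = {4,5,6,7}

Answer: {4,5,6,7}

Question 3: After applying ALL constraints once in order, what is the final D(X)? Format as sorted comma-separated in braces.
Answer: {2,3}

Derivation:
Constraint 1 (X != W) on D(X)={2,3,4} D(W)={4,5,6}: no change
Constraint 2 (W + X = Y) on D(W)={4,5,6} D(X)={2,3,4} D(Y)={3,4,6,7}: W {4,5,6}->{4,5}; X {2,3,4}->{2,3}; Y {3,4,6,7}->{6,7}
Constraint 3 (X < W) on D(X)={2,3} D(W)={4,5}: no change
So after all 3 constraints: D(X) = {2,3}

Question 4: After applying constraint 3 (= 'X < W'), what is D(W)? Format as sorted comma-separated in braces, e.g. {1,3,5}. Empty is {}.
Answer: {4,5}

Derivation:
Constraint 1 (X != W) on D(X)={2,3,4} D(W)={4,5,6}: no change
Constraint 2 (W + X = Y) on D(W)={4,5,6} D(X)={2,3,4} D(Y)={3,4,6,7}: W {4,5,6}->{4,5}; X {2,3,4}->{2,3}; Y {3,4,6,7}->{6,7}
Constraint 3 (X < W) on D(X)={2,3} D(W)={4,5}: no change
So after constraint 3: D(W) = {4,5}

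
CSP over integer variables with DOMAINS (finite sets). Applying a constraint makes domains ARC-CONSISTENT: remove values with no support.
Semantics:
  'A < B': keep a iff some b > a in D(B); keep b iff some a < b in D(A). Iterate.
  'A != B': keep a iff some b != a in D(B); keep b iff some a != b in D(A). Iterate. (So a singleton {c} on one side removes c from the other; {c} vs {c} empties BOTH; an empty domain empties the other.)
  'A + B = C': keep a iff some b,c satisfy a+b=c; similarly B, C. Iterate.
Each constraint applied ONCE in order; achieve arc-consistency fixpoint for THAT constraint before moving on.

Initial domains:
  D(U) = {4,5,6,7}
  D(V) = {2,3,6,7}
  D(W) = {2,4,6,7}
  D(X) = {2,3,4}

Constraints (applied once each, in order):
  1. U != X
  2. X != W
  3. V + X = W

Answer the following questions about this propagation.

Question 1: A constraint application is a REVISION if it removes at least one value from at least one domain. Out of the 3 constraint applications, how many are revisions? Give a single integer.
Constraint 1 (U != X) on D(U)={4,5,6,7} D(X)={2,3,4}: no change => not a revision
Constraint 2 (X != W) on D(X)={2,3,4} D(W)={2,4,6,7}: no change => not a revision
Constraint 3 (V + X = W) on D(V)={2,3,6,7} D(X)={2,3,4} D(W)={2,4,6,7}: V {2,3,6,7}->{2,3}; W {2,4,6,7}->{4,6,7} => REVISION
Total revisions = 1

Answer: 1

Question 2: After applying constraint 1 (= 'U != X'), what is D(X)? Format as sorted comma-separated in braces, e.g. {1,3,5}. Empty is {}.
Constraint 1 (U != X) on D(U)={4,5,6,7} D(X)={2,3,4}: no change
So after constraint 1: D(X) = {2,3,4}

Answer: {2,3,4}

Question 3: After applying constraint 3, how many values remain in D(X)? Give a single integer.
Answer: 3

Derivation:
Constraint 1 (U != X) on D(U)={4,5,6,7} D(X)={2,3,4}: no change
Constraint 2 (X != W) on D(X)={2,3,4} D(W)={2,4,6,7}: no change
Constraint 3 (V + X = W) on D(V)={2,3,6,7} D(X)={2,3,4} D(W)={2,4,6,7}: V {2,3,6,7}->{2,3}; W {2,4,6,7}->{4,6,7}
So after constraint 3: D(X)={2,3,4}, size = 3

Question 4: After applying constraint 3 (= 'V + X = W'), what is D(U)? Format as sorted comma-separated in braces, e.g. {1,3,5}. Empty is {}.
Constraint 1 (U != X) on D(U)={4,5,6,7} D(X)={2,3,4}: no change
Constraint 2 (X != W) on D(X)={2,3,4} D(W)={2,4,6,7}: no change
Constraint 3 (V + X = W) on D(V)={2,3,6,7} D(X)={2,3,4} D(W)={2,4,6,7}: V {2,3,6,7}->{2,3}; W {2,4,6,7}->{4,6,7}
So after constraint 3: D(U) = {4,5,6,7}

Answer: {4,5,6,7}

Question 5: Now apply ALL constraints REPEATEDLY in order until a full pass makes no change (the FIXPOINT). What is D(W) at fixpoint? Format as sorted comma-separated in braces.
Answer: {4,6,7}

Derivation:
pass 0 (initial): D(W)={2,4,6,7}
pass 1: V {2,3,6,7}->{2,3}; W {2,4,6,7}->{4,6,7}
pass 2: no change
Fixpoint after 2 passes: D(W) = {4,6,7}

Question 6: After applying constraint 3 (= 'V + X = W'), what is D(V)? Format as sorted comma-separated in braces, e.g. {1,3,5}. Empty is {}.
Constraint 1 (U != X) on D(U)={4,5,6,7} D(X)={2,3,4}: no change
Constraint 2 (X != W) on D(X)={2,3,4} D(W)={2,4,6,7}: no change
Constraint 3 (V + X = W) on D(V)={2,3,6,7} D(X)={2,3,4} D(W)={2,4,6,7}: V {2,3,6,7}->{2,3}; W {2,4,6,7}->{4,6,7}
So after constraint 3: D(V) = {2,3}

Answer: {2,3}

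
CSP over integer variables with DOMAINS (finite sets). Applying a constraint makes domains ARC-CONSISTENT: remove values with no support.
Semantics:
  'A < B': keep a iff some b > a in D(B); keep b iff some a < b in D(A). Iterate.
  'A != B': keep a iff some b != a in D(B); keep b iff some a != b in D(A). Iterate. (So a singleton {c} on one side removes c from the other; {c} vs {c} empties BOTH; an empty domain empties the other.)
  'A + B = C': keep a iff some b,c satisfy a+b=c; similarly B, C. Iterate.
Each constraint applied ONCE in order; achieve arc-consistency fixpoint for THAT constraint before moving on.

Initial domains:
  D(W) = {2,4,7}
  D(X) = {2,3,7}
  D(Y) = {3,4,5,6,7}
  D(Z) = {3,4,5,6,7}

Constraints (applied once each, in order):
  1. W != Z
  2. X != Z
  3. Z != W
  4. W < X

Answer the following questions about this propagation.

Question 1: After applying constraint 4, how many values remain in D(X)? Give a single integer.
Answer: 2

Derivation:
Constraint 1 (W != Z) on D(W)={2,4,7} D(Z)={3,4,5,6,7}: no change
Constraint 2 (X != Z) on D(X)={2,3,7} D(Z)={3,4,5,6,7}: no change
Constraint 3 (Z != W) on D(Z)={3,4,5,6,7} D(W)={2,4,7}: no change
Constraint 4 (W < X) on D(W)={2,4,7} D(X)={2,3,7}: W {2,4,7}->{2,4}; X {2,3,7}->{3,7}
So after constraint 4: D(X)={3,7}, size = 2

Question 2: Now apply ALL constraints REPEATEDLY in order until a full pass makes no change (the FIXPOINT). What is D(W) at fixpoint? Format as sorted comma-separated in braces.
pass 0 (initial): D(W)={2,4,7}
pass 1: W {2,4,7}->{2,4}; X {2,3,7}->{3,7}
pass 2: no change
Fixpoint after 2 passes: D(W) = {2,4}

Answer: {2,4}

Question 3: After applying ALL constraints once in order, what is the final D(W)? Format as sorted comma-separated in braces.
Answer: {2,4}

Derivation:
Constraint 1 (W != Z) on D(W)={2,4,7} D(Z)={3,4,5,6,7}: no change
Constraint 2 (X != Z) on D(X)={2,3,7} D(Z)={3,4,5,6,7}: no change
Constraint 3 (Z != W) on D(Z)={3,4,5,6,7} D(W)={2,4,7}: no change
Constraint 4 (W < X) on D(W)={2,4,7} D(X)={2,3,7}: W {2,4,7}->{2,4}; X {2,3,7}->{3,7}
So after all 4 constraints: D(W) = {2,4}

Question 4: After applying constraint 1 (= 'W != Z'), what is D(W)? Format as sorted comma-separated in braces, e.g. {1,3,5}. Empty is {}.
Answer: {2,4,7}

Derivation:
Constraint 1 (W != Z) on D(W)={2,4,7} D(Z)={3,4,5,6,7}: no change
So after constraint 1: D(W) = {2,4,7}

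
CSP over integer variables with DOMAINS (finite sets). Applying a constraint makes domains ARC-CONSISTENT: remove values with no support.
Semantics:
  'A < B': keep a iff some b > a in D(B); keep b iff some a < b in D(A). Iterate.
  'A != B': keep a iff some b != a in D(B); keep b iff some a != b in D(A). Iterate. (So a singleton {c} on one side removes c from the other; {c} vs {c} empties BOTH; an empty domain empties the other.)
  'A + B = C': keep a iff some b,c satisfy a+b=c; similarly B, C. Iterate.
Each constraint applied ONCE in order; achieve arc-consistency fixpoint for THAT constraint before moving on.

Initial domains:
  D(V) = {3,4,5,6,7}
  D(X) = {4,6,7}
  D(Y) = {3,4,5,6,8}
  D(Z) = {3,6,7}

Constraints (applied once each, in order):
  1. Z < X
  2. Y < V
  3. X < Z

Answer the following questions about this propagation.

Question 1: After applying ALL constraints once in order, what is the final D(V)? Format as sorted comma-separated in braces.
Answer: {4,5,6,7}

Derivation:
Constraint 1 (Z < X) on D(Z)={3,6,7} D(X)={4,6,7}: Z {3,6,7}->{3,6}
Constraint 2 (Y < V) on D(Y)={3,4,5,6,8} D(V)={3,4,5,6,7}: Y {3,4,5,6,8}->{3,4,5,6}; V {3,4,5,6,7}->{4,5,6,7}
Constraint 3 (X < Z) on D(X)={4,6,7} D(Z)={3,6}: X {4,6,7}->{4}; Z {3,6}->{6}
So after all 3 constraints: D(V) = {4,5,6,7}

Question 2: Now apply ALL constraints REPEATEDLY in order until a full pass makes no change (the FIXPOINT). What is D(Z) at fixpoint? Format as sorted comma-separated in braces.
pass 0 (initial): D(Z)={3,6,7}
pass 1: V {3,4,5,6,7}->{4,5,6,7}; X {4,6,7}->{4}; Y {3,4,5,6,8}->{3,4,5,6}; Z {3,6,7}->{6}
pass 2: X {4}->{}; Z {6}->{}
pass 3: no change
Fixpoint after 3 passes: D(Z) = {}

Answer: {}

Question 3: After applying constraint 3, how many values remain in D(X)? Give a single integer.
Answer: 1

Derivation:
Constraint 1 (Z < X) on D(Z)={3,6,7} D(X)={4,6,7}: Z {3,6,7}->{3,6}
Constraint 2 (Y < V) on D(Y)={3,4,5,6,8} D(V)={3,4,5,6,7}: Y {3,4,5,6,8}->{3,4,5,6}; V {3,4,5,6,7}->{4,5,6,7}
Constraint 3 (X < Z) on D(X)={4,6,7} D(Z)={3,6}: X {4,6,7}->{4}; Z {3,6}->{6}
So after constraint 3: D(X)={4}, size = 1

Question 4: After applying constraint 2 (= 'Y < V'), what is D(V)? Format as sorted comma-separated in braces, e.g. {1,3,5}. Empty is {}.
Answer: {4,5,6,7}

Derivation:
Constraint 1 (Z < X) on D(Z)={3,6,7} D(X)={4,6,7}: Z {3,6,7}->{3,6}
Constraint 2 (Y < V) on D(Y)={3,4,5,6,8} D(V)={3,4,5,6,7}: Y {3,4,5,6,8}->{3,4,5,6}; V {3,4,5,6,7}->{4,5,6,7}
So after constraint 2: D(V) = {4,5,6,7}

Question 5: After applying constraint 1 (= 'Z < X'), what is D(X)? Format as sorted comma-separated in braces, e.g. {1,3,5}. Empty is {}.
Answer: {4,6,7}

Derivation:
Constraint 1 (Z < X) on D(Z)={3,6,7} D(X)={4,6,7}: Z {3,6,7}->{3,6}
So after constraint 1: D(X) = {4,6,7}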